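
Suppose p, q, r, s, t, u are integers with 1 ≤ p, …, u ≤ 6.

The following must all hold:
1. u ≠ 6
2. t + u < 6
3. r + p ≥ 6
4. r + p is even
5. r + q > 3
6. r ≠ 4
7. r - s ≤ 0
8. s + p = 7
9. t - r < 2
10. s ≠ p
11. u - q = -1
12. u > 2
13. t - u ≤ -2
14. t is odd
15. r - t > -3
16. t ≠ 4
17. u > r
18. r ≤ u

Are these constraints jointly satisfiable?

Take p = 5, q = 5, r = 1, s = 2, t = 1, u = 4. Then constraint 2: t + u = 5; constraint 3: r + p = 6; constraint 5: r + q = 6, and every other listed constraint is also met.

Satisfiable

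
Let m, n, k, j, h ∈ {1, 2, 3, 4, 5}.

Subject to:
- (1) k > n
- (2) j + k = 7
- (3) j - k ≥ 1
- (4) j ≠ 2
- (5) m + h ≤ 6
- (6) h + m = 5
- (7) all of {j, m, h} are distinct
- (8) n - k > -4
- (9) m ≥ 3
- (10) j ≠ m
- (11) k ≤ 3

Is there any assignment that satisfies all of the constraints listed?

Try m = 3, n = 1, k = 2, j = 5, h = 2.
Check constraint 2: j + k = 7; constraint 3: j - k = 3; constraint 5: m + h = 5. The remaining constraints are straightforward to verify.

Satisfiable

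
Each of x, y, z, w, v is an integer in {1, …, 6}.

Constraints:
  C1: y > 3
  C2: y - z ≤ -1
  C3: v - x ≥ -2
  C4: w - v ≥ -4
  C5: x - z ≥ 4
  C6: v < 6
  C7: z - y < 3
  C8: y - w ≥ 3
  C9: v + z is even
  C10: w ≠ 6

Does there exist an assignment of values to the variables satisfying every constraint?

Unsatisfiable

Constraints 2, 3, 4, 5, and 8 give y − w ≥ 3, w − v ≥ -4, v − x ≥ -2, x − z ≥ 4, z − y ≥ 1.
Adding all 5 inequalities: the left sides telescope to 0, and the right sides sum to 3 + (-4) + (-2) + 4 + 1 = 2. So 0 ≥ 2, which is false.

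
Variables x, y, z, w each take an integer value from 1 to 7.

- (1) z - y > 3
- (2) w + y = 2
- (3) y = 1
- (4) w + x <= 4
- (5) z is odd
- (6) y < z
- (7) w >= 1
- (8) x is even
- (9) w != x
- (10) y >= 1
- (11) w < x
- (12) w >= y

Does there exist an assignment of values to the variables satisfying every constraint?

Try x = 2, y = 1, z = 7, w = 1.
Check constraint 1: z - y = 6; constraint 2: w + y = 2. The remaining constraints are straightforward to verify.

Satisfiable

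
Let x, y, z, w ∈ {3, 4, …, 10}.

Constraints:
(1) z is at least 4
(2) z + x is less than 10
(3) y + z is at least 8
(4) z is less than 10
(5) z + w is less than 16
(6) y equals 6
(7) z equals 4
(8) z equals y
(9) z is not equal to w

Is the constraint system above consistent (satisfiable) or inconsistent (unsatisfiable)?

Constraint 7 fixes z = 4 and constraint 6 fixes y = 6, but constraint 8 requires z = y. Since 4 ≠ 6, contradiction.

Unsatisfiable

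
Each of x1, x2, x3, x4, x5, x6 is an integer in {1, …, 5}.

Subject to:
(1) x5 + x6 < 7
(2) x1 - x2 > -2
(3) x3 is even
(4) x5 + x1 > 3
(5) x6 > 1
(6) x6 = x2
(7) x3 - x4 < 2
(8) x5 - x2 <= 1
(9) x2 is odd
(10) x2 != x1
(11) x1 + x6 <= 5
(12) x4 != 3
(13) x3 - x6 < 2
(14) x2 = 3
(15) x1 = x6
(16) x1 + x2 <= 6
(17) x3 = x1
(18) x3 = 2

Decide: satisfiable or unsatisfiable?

Unsatisfiable

Constraint 18 fixes x3 = 2 and constraint 14 fixes x2 = 3. Constraints 6, 15, and 17 give x3 = x1 = x6 = x2, so x3 = x2. But 2 ≠ 3 — contradiction.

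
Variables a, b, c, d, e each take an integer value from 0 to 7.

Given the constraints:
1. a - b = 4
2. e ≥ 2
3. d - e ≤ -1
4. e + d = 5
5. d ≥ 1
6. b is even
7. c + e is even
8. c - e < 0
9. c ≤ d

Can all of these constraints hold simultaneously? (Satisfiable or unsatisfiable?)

Take a = 4, b = 0, c = 1, d = 2, e = 3. Then constraint 1: a - b = 4; constraint 3: d - e = -1, and every other listed constraint is also met.

Satisfiable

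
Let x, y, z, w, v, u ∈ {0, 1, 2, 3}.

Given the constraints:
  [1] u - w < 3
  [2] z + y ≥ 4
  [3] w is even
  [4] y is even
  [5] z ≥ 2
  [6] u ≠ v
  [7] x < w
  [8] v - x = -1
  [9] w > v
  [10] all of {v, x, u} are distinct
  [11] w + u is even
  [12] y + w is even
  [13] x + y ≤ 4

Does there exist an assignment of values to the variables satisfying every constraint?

Take x = 1, y = 2, z = 2, w = 2, v = 0, u = 2. Then constraint 1: u - w = 0; constraint 2: z + y = 4; constraint 8: v - x = -1, and every other listed constraint is also met.

Satisfiable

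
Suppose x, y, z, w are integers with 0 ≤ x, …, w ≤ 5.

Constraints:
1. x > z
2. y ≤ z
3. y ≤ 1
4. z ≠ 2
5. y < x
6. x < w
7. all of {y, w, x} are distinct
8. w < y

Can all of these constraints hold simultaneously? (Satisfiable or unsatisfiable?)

Constraints 1, 2, 6, and 8 give y ≤ z, z < x, x < w, w < y. Chaining: y ≤ z < x < w < y, which forces y < y — impossible.

Unsatisfiable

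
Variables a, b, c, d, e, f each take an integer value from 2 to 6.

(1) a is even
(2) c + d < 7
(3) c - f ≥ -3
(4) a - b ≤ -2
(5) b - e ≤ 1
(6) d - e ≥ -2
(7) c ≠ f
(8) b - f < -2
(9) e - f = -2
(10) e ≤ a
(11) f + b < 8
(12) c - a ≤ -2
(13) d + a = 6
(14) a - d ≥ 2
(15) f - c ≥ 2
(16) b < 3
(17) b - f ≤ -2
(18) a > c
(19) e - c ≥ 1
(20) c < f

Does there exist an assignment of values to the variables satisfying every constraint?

Constraints 3, 4, 6, 14, 17, and 19 give b − a ≥ 2, a − d ≥ 2, d − e ≥ -2, e − c ≥ 1, c − f ≥ -3, f − b ≥ 2.
Adding all 6 inequalities: the left sides telescope to 0, and the right sides sum to 2 + 2 + (-2) + 1 + (-3) + 2 = 2. So 0 ≥ 2, which is false.

Unsatisfiable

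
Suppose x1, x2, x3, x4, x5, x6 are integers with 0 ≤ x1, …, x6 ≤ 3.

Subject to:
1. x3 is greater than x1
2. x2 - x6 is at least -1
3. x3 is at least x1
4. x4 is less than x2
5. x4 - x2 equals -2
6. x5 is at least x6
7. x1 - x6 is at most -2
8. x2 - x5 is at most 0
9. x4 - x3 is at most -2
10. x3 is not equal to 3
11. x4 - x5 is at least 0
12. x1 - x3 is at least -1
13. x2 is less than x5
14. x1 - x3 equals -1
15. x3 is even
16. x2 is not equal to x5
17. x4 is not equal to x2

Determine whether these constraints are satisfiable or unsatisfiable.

Constraints 2, 7, 8, 9, 11, and 12 give x3 − x4 ≥ 2, x4 − x5 ≥ 0, x5 − x2 ≥ 0, x2 − x6 ≥ -1, x6 − x1 ≥ 2, x1 − x3 ≥ -1.
Adding all 6 inequalities: the left sides telescope to 0, and the right sides sum to 2 + 0 + 0 + (-1) + 2 + (-1) = 2. So 0 ≥ 2, which is false.

Unsatisfiable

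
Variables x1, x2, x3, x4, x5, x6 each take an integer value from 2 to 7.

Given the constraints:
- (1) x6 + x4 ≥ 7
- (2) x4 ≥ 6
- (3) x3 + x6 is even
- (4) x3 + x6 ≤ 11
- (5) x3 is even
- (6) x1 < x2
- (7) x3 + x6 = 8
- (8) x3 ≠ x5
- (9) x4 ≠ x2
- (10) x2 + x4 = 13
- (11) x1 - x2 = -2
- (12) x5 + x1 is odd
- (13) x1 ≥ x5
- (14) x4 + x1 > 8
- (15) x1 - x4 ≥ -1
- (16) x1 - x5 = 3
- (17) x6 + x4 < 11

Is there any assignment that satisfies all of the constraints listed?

Setting (x1, x2, x3, x4, x5, x6) = (5, 7, 4, 6, 2, 4) satisfies everything: constraint 1: x6 + x4 = 10; constraint 4: x3 + x6 = 8; constraint 7: x3 + x6 = 8, and the others follow.

Satisfiable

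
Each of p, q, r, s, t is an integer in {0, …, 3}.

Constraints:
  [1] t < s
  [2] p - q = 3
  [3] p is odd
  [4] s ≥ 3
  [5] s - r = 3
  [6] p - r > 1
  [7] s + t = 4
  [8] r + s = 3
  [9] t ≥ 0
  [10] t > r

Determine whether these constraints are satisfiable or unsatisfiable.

Satisfiable

Take p = 3, q = 0, r = 0, s = 3, t = 1. Then constraint 2: p - q = 3; constraint 5: s - r = 3; constraint 6: p - r = 3, and every other listed constraint is also met.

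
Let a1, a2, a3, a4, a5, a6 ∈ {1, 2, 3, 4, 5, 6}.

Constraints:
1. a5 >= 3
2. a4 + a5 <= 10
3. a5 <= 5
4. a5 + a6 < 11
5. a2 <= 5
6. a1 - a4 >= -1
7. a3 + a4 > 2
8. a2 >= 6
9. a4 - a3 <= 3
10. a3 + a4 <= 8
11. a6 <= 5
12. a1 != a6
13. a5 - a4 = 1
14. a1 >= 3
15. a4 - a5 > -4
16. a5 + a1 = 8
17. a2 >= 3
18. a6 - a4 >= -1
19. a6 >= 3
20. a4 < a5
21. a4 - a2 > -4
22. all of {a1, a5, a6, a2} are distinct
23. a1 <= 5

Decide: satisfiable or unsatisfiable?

Constraints 1, 3, 5, 11, 14, 17, 19, and 23 confine each of a1, a5, a6, a2 to the 3 values {3, …, 5}.
Constraint 22 requires all 4 of them to be distinct, but only 3 values are available — impossible by the pigeonhole principle.

Unsatisfiable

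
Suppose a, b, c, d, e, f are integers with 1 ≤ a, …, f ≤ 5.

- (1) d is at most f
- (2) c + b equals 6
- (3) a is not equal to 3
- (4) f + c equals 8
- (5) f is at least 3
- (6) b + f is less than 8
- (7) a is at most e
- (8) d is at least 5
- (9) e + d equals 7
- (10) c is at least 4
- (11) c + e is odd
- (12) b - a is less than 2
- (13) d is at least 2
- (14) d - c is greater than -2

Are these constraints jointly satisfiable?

Unsatisfiable

From constraints 1 and 8: f ≥ d ≥ 5. From constraint 10: c ≥ 4. Hence f + c ≥ 9. But constraint 4 requires f + c = 8, and 8 < 9. Contradiction.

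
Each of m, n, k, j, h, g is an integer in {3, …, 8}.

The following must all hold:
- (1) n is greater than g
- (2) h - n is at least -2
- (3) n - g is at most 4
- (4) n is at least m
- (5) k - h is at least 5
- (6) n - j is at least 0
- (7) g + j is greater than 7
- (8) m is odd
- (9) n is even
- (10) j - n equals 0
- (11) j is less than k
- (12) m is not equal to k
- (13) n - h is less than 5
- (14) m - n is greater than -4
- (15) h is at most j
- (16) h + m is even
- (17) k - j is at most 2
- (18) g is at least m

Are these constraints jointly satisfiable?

Constraints 2, 5, 6, and 17 give h − n ≥ -2, n − j ≥ 0, j − k ≥ -2, k − h ≥ 5.
Adding all 4 inequalities: the left sides telescope to 0, and the right sides sum to (-2) + 0 + (-2) + 5 = 1. So 0 ≥ 1, which is false.

Unsatisfiable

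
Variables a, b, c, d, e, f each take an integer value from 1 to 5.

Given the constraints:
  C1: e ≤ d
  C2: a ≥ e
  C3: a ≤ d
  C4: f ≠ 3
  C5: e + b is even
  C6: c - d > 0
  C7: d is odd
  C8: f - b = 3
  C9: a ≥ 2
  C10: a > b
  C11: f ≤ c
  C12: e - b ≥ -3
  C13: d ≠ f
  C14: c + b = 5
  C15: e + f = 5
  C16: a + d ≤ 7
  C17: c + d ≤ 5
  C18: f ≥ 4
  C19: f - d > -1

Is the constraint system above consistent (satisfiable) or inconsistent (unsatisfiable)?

From constraints 11 and 18: c ≥ f ≥ 4. From constraints 3 and 9: d ≥ a ≥ 2. Hence c + d ≥ 6. But constraint 17 requires c + d ≤ 5, and 5 < 6. Contradiction.

Unsatisfiable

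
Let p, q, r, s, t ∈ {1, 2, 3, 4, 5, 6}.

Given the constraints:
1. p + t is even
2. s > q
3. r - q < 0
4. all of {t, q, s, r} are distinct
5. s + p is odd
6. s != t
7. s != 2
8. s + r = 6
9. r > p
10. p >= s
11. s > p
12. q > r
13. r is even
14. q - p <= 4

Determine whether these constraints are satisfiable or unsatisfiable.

Constraints 2, 9, 10, and 12 give r < q, q < s, s ≤ p, p < r. Chaining: r < q < s ≤ p < r, which forces r < r — impossible.

Unsatisfiable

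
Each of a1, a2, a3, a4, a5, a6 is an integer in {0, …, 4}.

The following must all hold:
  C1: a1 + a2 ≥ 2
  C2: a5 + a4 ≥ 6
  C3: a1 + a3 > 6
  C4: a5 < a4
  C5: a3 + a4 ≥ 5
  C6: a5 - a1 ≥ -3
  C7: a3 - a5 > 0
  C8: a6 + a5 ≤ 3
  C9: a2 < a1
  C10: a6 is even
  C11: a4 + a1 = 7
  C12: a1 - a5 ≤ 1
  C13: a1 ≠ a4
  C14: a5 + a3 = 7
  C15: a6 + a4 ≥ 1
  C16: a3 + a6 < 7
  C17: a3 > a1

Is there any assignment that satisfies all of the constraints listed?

Satisfiable

Try a1 = 3, a2 = 2, a3 = 4, a4 = 4, a5 = 3, a6 = 0.
Check constraint 1: a1 + a2 = 5; constraint 2: a5 + a4 = 7; constraint 3: a1 + a3 = 7. The remaining constraints are straightforward to verify.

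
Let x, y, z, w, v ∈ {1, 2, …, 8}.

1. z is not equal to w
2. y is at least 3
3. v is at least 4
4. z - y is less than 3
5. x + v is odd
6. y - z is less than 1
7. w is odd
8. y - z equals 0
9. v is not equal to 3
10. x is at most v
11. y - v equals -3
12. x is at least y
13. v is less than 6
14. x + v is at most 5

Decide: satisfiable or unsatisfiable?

From constraints 2 and 12: x ≥ y ≥ 3. From constraint 3: v ≥ 4. Hence x + v ≥ 7. But constraint 14 requires x + v ≤ 5, and 5 < 7. Contradiction.

Unsatisfiable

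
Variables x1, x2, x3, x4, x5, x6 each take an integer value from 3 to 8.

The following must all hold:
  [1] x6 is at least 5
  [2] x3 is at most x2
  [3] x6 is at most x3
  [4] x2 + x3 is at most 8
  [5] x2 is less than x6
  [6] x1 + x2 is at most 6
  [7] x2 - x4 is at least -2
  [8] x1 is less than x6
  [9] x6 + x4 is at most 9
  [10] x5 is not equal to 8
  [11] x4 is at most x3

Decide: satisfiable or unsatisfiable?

Unsatisfiable

Constraints 2, 3, and 5 give x2 < x6, x6 ≤ x3, x3 ≤ x2. Chaining: x2 < x6 ≤ x3 ≤ x2, which forces x2 < x2 — impossible.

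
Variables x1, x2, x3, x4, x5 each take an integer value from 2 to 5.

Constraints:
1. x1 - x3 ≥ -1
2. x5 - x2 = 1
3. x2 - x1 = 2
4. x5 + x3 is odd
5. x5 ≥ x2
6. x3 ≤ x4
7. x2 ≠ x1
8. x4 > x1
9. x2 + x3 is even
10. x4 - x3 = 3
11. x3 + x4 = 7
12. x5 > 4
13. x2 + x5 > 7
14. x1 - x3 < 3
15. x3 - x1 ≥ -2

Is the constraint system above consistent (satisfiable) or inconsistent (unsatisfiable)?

Satisfiable

The assignment x1 = 2, x2 = 4, x3 = 2, x4 = 5, x5 = 5 works:
  constraint 1 holds since x1 - x3 = 0.
  constraint 2 holds since x5 - x2 = 1.
  constraint 3 holds since x2 - x1 = 2.
The rest check out directly.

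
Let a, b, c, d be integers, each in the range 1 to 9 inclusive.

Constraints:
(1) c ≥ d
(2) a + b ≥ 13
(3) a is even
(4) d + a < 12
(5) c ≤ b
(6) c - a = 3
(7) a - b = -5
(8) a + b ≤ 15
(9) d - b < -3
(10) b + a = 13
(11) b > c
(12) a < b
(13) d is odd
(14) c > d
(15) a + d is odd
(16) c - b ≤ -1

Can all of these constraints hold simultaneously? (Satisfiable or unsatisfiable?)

Setting (a, b, c, d) = (4, 9, 7, 5) satisfies everything: constraint 2: a + b = 13; constraint 4: d + a = 9, and the others follow.

Satisfiable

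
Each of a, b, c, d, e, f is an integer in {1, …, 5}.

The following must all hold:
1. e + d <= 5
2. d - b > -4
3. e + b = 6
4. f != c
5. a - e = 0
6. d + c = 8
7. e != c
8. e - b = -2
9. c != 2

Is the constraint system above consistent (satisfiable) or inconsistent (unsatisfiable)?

One satisfying assignment is a = 2, b = 4, c = 5, d = 3, e = 2, f = 2.
For the less obvious constraints — constraint 1: e + d = 5; constraint 2: d - b = -1; constraint 3: e + b = 6 — and the others hold by inspection.

Satisfiable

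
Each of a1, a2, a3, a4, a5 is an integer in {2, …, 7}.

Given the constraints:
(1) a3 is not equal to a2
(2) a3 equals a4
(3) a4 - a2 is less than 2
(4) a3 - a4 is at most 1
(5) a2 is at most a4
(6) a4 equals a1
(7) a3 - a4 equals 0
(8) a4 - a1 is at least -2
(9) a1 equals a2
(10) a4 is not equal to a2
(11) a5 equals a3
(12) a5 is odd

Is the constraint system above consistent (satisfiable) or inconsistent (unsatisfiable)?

Unsatisfiable

From constraints 2, 6, and 9, a3 = a4 = a1 = a2, so a3 = a2. But constraint 1 says a3 ≠ a2. Contradiction.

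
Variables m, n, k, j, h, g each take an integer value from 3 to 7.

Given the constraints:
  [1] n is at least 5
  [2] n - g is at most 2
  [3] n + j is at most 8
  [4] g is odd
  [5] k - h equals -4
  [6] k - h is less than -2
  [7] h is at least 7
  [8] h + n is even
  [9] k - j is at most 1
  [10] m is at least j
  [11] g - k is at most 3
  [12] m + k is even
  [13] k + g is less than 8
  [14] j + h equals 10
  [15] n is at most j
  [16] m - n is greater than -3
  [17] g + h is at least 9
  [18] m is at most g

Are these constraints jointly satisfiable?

From constraints 1 and 15: j ≥ n ≥ 5. From constraint 7: h ≥ 7. Hence j + h ≥ 12. But constraint 14 requires j + h = 10, and 10 < 12. Contradiction.

Unsatisfiable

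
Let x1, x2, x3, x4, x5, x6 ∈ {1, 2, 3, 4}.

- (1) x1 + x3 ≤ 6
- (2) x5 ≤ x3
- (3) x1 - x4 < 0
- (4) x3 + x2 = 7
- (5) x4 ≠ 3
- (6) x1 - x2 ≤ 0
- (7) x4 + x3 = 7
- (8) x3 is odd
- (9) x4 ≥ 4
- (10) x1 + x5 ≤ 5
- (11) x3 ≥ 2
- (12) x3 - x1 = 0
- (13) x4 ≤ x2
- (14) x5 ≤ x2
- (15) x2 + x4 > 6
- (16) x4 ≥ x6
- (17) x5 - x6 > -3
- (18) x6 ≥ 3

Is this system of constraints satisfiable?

The assignment x1 = 3, x2 = 4, x3 = 3, x4 = 4, x5 = 2, x6 = 4 works:
  constraint 1 holds since x1 + x3 = 6.
  constraint 3 holds since x1 - x4 = -1.
  constraint 4 holds since x3 + x2 = 7.
The rest check out directly.

Satisfiable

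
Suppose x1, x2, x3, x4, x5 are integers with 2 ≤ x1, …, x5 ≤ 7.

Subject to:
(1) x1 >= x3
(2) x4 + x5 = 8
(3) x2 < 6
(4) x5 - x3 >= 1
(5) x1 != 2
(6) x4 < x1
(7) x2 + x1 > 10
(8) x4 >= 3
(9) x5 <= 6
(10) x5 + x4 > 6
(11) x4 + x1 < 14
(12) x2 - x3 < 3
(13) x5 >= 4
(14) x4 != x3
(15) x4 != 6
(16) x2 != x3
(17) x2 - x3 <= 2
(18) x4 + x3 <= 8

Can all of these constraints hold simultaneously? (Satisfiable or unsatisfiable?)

Satisfiable

Take x1 = 7, x2 = 4, x3 = 2, x4 = 4, x5 = 4. Then constraint 2: x4 + x5 = 8; constraint 4: x5 - x3 = 2; constraint 7: x2 + x1 = 11, and every other listed constraint is also met.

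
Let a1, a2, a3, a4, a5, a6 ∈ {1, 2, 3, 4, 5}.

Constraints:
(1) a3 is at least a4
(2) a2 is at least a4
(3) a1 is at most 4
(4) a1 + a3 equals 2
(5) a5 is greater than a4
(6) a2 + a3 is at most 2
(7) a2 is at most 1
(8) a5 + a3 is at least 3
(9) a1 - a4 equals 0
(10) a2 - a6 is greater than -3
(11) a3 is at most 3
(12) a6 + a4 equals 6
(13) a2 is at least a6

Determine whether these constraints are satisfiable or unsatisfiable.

From constraints 7 and 13: a6 ≤ a2 ≤ 1. From constraints 1 and 11: a4 ≤ a3 ≤ 3. Hence a6 + a4 ≤ 4. But constraint 12 requires a6 + a4 = 6, and 6 > 4. Contradiction.

Unsatisfiable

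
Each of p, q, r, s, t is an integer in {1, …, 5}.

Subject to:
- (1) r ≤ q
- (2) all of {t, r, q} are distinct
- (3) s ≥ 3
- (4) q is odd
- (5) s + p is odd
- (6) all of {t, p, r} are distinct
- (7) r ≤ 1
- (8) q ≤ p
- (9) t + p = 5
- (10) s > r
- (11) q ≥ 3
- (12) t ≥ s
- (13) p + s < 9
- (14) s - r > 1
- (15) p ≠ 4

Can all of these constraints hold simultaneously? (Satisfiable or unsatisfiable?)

From constraints 3 and 12: t ≥ s ≥ 3. From constraints 8 and 11: p ≥ q ≥ 3. Hence t + p ≥ 6. But constraint 9 requires t + p = 5, and 5 < 6. Contradiction.

Unsatisfiable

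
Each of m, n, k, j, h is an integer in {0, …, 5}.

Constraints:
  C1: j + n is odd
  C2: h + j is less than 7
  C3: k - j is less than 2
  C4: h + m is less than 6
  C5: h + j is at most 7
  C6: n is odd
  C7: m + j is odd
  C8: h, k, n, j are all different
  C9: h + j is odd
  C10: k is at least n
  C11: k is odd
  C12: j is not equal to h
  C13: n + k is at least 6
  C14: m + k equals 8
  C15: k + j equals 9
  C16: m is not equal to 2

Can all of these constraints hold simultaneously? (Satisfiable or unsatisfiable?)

Satisfiable

One satisfying assignment is m = 3, n = 3, k = 5, j = 4, h = 1.
For the less obvious constraints — constraint 2: h + j = 5; constraint 3: k - j = 1 — and the others hold by inspection.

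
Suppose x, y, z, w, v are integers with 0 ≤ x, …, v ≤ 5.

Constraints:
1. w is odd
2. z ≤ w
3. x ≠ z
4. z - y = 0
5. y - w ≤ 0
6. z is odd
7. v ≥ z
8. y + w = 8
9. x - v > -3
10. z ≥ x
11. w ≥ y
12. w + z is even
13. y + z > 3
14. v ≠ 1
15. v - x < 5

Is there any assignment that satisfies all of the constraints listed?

Satisfiable

Take x = 1, y = 3, z = 3, w = 5, v = 3. Then constraint 4: z - y = 0; constraint 5: y - w = -2; constraint 8: y + w = 8, and every other listed constraint is also met.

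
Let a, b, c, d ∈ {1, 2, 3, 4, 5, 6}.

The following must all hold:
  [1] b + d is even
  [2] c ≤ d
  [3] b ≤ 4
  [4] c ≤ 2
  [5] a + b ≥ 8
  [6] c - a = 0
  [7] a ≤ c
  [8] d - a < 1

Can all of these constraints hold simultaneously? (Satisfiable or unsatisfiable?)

From constraints 4 and 7: a ≤ c ≤ 2. From constraint 3: b ≤ 4. Hence a + b ≤ 6. But constraint 5 requires a + b ≥ 8, and 8 > 6. Contradiction.

Unsatisfiable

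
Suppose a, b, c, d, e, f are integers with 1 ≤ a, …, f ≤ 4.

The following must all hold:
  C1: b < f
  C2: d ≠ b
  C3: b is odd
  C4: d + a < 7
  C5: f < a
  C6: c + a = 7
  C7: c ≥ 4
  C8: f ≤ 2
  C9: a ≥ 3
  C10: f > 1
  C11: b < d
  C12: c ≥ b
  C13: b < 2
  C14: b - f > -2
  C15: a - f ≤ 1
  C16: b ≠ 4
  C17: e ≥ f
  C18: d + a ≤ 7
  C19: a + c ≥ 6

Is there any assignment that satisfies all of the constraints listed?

Satisfiable

Try a = 3, b = 1, c = 4, d = 3, e = 2, f = 2.
Check constraint 4: d + a = 6; constraint 6: c + a = 7. The remaining constraints are straightforward to verify.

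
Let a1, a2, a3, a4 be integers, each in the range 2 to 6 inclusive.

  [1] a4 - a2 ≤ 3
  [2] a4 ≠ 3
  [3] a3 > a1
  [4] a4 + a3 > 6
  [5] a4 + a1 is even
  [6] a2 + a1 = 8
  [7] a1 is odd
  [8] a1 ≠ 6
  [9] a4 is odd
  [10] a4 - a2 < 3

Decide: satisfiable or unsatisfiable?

Satisfiable

Setting (a1, a2, a3, a4) = (3, 5, 4, 5) satisfies everything: constraint 1: a4 - a2 = 0; constraint 4: a4 + a3 = 9, and the others follow.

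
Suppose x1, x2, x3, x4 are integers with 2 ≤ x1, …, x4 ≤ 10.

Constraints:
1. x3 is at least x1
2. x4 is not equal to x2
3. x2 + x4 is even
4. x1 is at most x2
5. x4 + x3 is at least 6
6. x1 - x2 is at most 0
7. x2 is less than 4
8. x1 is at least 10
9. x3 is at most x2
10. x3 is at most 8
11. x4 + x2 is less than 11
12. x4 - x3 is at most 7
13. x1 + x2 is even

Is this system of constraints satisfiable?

From constraints 1 and 8: x3 ≥ x1 and x1 ≥ 10, so x3 ≥ 10. From constraint 10: x3 ≤ 8. But 8 < 10, so no value of x3 works.

Unsatisfiable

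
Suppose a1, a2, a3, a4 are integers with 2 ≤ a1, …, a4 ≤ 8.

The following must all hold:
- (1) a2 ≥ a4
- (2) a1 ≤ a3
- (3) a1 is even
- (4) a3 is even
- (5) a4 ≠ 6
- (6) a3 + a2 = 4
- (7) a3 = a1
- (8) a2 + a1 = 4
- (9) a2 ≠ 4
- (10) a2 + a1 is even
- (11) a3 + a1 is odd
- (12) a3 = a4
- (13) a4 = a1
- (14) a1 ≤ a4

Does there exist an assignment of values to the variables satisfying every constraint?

Constraint 4 makes a3 even and constraint 3 makes a1 even, so a3 + a1 must be even. Constraint 11 says a3 + a1 is odd — contradiction.

Unsatisfiable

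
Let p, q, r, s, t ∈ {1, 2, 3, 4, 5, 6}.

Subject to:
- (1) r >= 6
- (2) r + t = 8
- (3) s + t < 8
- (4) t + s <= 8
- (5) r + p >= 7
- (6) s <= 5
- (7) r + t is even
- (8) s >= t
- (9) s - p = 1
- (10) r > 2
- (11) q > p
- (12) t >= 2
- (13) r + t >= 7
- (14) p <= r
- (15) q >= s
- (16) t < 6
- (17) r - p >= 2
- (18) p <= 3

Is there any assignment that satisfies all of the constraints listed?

Try p = 2, q = 4, r = 6, s = 3, t = 2.
Check constraint 2: r + t = 8; constraint 3: s + t = 5; constraint 4: t + s = 5. The remaining constraints are straightforward to verify.

Satisfiable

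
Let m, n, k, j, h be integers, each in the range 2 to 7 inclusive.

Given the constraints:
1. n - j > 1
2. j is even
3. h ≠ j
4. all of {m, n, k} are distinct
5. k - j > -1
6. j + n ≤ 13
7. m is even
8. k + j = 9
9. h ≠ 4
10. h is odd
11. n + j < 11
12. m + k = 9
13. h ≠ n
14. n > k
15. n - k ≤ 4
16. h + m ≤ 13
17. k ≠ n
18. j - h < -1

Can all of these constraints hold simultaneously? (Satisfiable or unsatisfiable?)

The assignment m = 4, n = 6, k = 5, j = 4, h = 7 works:
  constraint 1 holds since n - j = 2.
  constraint 5 holds since k - j = 1.
  constraint 6 holds since j + n = 10.
The rest check out directly.

Satisfiable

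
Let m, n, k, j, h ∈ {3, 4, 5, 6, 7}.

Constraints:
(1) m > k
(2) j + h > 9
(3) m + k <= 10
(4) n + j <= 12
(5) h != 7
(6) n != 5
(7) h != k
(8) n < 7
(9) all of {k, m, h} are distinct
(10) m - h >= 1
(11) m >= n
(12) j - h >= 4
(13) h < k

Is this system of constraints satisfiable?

The assignment m = 6, n = 4, k = 4, j = 7, h = 3 works:
  constraint 2 holds since j + h = 10.
  constraint 3 holds since m + k = 10.
  constraint 4 holds since n + j = 11.
The rest check out directly.

Satisfiable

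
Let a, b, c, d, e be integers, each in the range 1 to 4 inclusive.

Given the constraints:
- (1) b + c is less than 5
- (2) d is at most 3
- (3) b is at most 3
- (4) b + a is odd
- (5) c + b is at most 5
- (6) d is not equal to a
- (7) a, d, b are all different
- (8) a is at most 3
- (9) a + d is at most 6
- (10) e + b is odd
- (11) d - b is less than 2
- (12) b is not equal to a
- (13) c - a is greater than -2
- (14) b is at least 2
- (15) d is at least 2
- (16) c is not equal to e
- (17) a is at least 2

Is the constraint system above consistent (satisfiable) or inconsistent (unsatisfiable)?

Constraints 2, 3, 8, 14, 15, and 17 confine each of a, d, b to the 2 values {2, 3}.
Constraint 7 requires all 3 of them to be distinct, but only 2 values are available — impossible by the pigeonhole principle.

Unsatisfiable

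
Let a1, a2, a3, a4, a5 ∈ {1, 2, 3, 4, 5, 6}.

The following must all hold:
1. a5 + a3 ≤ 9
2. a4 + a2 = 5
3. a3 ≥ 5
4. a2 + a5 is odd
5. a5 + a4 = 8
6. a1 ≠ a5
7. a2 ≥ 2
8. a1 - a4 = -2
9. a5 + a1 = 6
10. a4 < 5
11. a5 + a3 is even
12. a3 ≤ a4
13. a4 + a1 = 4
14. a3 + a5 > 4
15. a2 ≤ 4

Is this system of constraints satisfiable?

From constraints 3 and 12: a4 ≥ a3 ≥ 5. From constraint 7: a2 ≥ 2. Hence a4 + a2 ≥ 7. But constraint 2 requires a4 + a2 = 5, and 5 < 7. Contradiction.

Unsatisfiable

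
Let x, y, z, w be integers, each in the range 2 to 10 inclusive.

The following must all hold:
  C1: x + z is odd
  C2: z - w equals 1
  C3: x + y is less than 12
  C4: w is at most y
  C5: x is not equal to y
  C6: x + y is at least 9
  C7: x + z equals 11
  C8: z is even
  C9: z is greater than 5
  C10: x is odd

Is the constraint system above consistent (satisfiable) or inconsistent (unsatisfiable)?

Satisfiable

One satisfying assignment is x = 3, y = 7, z = 8, w = 7.
For the less obvious constraints — constraint 2: z - w = 1; constraint 3: x + y = 10 — and the others hold by inspection.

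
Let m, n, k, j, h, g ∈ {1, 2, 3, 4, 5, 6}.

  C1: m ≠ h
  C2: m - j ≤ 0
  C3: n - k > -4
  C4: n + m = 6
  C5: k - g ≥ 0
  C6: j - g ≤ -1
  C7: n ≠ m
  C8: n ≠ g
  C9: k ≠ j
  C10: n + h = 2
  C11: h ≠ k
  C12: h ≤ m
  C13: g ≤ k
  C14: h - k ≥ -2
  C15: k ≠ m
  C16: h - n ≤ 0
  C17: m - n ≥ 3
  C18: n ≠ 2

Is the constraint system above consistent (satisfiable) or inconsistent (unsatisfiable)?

Unsatisfiable

Constraints 2, 5, 6, 14, 16, and 17 give j − m ≥ 0, m − n ≥ 3, n − h ≥ 0, h − k ≥ -2, k − g ≥ 0, g − j ≥ 1.
Adding all 6 inequalities: the left sides telescope to 0, and the right sides sum to 0 + 3 + 0 + (-2) + 0 + 1 = 2. So 0 ≥ 2, which is false.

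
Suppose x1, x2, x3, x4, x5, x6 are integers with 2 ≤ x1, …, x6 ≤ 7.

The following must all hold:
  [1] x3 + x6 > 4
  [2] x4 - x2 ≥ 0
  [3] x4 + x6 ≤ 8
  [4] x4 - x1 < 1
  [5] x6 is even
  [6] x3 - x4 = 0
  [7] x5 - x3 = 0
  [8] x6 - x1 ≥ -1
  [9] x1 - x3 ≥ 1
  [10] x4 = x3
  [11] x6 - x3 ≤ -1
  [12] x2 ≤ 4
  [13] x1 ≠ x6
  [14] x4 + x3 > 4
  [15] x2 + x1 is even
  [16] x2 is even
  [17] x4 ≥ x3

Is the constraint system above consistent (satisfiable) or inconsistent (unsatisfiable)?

Constraints 8, 9, and 11 give x1 − x3 ≥ 1, x3 − x6 ≥ 1, x6 − x1 ≥ -1.
Adding all 3 inequalities: the left sides telescope to 0, and the right sides sum to 1 + 1 + (-1) = 1. So 0 ≥ 1, which is false.

Unsatisfiable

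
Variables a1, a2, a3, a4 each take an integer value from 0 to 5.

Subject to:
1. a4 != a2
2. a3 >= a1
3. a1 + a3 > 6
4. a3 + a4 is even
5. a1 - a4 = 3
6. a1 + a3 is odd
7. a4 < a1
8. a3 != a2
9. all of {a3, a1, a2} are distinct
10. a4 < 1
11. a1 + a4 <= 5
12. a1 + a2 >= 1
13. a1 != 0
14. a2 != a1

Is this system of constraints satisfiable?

Satisfiable

One satisfying assignment is a1 = 3, a2 = 1, a3 = 4, a4 = 0.
For the less obvious constraints — constraint 3: a1 + a3 = 7; constraint 5: a1 - a4 = 3 — and the others hold by inspection.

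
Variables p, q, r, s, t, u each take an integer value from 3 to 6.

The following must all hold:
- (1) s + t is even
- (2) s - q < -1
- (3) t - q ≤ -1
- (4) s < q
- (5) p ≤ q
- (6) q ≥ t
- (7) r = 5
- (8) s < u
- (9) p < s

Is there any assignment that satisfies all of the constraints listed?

Satisfiable

Take p = 3, q = 6, r = 5, s = 4, t = 4, u = 5. Then constraint 1: s + t = 8 is even; constraint 2: s - q = -2; constraint 3: t - q = -2, and every other listed constraint is also met.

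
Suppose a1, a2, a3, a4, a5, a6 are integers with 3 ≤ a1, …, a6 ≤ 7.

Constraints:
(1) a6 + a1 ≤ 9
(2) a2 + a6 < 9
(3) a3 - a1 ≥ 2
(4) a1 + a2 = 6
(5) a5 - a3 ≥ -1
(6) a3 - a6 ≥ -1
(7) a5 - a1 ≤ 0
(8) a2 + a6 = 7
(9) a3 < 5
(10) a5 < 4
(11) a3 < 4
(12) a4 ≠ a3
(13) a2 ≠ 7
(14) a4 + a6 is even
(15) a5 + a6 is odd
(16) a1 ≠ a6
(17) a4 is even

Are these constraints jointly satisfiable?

Constraints 3, 5, and 7 give a1 − a5 ≥ 0, a5 − a3 ≥ -1, a3 − a1 ≥ 2.
Adding all 3 inequalities: the left sides telescope to 0, and the right sides sum to 0 + (-1) + 2 = 1. So 0 ≥ 1, which is false.

Unsatisfiable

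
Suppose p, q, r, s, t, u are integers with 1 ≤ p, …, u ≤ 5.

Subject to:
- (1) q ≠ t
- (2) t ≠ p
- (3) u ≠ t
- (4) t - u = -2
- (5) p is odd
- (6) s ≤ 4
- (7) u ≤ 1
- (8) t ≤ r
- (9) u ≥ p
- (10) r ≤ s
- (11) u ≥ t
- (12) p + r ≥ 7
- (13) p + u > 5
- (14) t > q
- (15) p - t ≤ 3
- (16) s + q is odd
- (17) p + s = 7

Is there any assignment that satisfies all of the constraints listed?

Unsatisfiable

From constraints 7 and 9: p ≤ u ≤ 1. From constraints 6 and 10: r ≤ s ≤ 4. Hence p + r ≤ 5. But constraint 12 requires p + r ≥ 7, and 7 > 5. Contradiction.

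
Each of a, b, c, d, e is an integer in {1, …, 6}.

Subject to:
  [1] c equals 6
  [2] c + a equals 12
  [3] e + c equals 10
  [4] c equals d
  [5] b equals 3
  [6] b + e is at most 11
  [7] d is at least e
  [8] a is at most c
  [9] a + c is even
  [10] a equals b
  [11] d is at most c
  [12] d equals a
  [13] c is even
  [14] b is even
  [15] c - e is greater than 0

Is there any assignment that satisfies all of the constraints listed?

Constraint 1 fixes c = 6 and constraint 5 fixes b = 3. Constraints 4, 10, and 12 give c = d = a = b, so c = b. But 6 ≠ 3 — contradiction.

Unsatisfiable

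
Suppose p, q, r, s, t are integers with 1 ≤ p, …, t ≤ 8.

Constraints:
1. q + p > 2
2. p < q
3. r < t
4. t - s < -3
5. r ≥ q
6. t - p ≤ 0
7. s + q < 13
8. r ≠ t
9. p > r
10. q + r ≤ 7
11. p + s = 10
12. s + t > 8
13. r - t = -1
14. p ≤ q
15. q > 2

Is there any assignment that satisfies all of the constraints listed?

Constraints 2, 3, 5, and 6 give p < q, q ≤ r, r < t, t ≤ p. Chaining: p < q ≤ r < t ≤ p, which forces p < p — impossible.

Unsatisfiable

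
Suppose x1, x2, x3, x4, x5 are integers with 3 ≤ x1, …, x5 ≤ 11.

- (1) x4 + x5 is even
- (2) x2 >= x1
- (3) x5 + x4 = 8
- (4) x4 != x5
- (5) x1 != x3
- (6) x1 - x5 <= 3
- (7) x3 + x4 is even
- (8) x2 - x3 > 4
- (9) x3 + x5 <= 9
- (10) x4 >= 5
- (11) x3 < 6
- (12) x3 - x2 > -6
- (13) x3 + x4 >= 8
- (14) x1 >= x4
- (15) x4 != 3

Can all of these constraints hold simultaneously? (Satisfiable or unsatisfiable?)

Satisfiable

Take x1 = 6, x2 = 10, x3 = 5, x4 = 5, x5 = 3. Then constraint 3: x5 + x4 = 8; constraint 6: x1 - x5 = 3; constraint 8: x2 - x3 = 5, and every other listed constraint is also met.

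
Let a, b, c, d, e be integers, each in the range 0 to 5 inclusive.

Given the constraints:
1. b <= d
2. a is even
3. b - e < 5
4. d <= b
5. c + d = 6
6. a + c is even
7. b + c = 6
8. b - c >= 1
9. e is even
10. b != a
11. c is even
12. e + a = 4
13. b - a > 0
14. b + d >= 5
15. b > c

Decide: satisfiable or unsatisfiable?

Satisfiable

Take a = 2, b = 4, c = 2, d = 4, e = 2. Then constraint 3: b - e = 2; constraint 5: c + d = 6; constraint 7: b + c = 6, and every other listed constraint is also met.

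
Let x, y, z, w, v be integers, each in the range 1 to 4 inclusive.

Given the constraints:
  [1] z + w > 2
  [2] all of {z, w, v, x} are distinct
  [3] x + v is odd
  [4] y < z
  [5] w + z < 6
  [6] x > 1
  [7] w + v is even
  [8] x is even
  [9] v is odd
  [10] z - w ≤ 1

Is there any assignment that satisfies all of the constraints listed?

Satisfiable

The assignment x = 4, y = 1, z = 2, w = 3, v = 1 works:
  constraint 1 holds since z + w = 5.
  constraint 5 holds since w + z = 5.
  constraint 10 holds since z - w = -1.
The rest check out directly.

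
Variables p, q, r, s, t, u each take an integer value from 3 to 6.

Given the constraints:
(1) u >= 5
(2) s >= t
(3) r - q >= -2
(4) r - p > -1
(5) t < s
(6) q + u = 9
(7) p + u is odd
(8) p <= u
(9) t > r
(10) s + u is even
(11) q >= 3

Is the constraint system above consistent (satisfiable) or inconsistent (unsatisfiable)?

Satisfiable

Take p = 3, q = 3, r = 3, s = 6, t = 5, u = 6. Then constraint 3: r - q = 0; constraint 4: r - p = 0; constraint 6: q + u = 9, and every other listed constraint is also met.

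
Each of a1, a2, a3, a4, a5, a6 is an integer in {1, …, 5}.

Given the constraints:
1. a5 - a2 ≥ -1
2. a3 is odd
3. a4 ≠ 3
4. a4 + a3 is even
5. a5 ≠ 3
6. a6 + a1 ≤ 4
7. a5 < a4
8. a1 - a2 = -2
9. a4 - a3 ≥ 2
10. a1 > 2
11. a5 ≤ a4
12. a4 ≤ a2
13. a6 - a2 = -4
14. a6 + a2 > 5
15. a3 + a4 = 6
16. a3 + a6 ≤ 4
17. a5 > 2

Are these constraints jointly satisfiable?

Setting (a1, a2, a3, a4, a5, a6) = (3, 5, 1, 5, 4, 1) satisfies everything: constraint 1: a5 - a2 = -1; constraint 6: a6 + a1 = 4, and the others follow.

Satisfiable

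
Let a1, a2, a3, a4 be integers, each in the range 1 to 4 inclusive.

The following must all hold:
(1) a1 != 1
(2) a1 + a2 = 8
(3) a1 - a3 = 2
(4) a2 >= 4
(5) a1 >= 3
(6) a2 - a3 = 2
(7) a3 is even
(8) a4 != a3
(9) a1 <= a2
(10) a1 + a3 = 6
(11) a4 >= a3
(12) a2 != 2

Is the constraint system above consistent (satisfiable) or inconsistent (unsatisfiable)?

Satisfiable

Try a1 = 4, a2 = 4, a3 = 2, a4 = 4.
Check constraint 2: a1 + a2 = 8; constraint 3: a1 - a3 = 2. The remaining constraints are straightforward to verify.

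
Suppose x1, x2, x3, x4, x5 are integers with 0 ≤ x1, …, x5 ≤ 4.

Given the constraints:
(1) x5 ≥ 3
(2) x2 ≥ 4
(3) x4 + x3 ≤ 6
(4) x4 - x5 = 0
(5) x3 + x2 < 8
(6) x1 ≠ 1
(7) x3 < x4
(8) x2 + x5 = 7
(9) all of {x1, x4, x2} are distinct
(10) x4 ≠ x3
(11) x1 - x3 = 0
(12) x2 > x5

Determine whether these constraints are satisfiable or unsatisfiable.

Take x1 = 2, x2 = 4, x3 = 2, x4 = 3, x5 = 3. Then constraint 3: x4 + x3 = 5; constraint 4: x4 - x5 = 0; constraint 5: x3 + x2 = 6, and every other listed constraint is also met.

Satisfiable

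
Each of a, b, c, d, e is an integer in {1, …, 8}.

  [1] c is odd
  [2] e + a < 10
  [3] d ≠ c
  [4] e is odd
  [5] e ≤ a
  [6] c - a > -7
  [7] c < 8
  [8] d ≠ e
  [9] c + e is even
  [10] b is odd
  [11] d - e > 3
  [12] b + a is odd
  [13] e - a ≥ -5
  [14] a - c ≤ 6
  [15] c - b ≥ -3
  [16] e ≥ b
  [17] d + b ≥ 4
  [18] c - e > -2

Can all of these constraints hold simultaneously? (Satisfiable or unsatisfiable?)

Satisfiable

Try a = 6, b = 1, c = 1, d = 6, e = 1.
Check constraint 2: e + a = 7; constraint 6: c - a = -5. The remaining constraints are straightforward to verify.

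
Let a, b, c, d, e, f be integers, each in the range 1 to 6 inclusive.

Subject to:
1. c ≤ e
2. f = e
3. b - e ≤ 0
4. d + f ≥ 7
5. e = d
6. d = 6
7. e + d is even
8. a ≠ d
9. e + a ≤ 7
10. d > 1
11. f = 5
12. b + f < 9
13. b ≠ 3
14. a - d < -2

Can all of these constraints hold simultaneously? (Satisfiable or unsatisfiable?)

Unsatisfiable

Constraint 11 fixes f = 5 and constraint 6 fixes d = 6. Constraints 2 and 5 give f = e = d, so f = d. But 5 ≠ 6 — contradiction.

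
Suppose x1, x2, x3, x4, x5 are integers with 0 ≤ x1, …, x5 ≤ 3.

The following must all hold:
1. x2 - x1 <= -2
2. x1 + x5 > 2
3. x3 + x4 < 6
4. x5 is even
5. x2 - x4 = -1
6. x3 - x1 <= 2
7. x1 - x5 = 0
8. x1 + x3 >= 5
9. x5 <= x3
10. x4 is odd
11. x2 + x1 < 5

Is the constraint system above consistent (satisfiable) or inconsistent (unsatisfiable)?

Satisfiable

Take x1 = 2, x2 = 0, x3 = 3, x4 = 1, x5 = 2. Then constraint 1: x2 - x1 = -2; constraint 2: x1 + x5 = 4, and every other listed constraint is also met.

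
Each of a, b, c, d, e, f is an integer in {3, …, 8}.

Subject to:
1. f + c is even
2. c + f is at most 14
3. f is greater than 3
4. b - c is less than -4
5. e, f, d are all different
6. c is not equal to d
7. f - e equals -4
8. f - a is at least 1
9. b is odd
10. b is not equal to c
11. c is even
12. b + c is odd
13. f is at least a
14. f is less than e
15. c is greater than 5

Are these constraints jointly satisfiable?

Satisfiable

One satisfying assignment is a = 3, b = 3, c = 8, d = 3, e = 8, f = 4.
For the less obvious constraints — constraint 2: c + f = 12; constraint 4: b - c = -5; constraint 7: f - e = -4 — and the others hold by inspection.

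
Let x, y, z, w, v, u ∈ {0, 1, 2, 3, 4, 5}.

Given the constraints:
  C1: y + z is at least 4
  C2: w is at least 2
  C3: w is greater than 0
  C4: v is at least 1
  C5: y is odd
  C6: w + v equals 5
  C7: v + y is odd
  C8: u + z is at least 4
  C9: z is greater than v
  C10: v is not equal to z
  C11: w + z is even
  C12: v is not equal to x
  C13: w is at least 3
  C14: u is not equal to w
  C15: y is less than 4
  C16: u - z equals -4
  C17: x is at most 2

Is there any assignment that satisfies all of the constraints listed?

One satisfying assignment is x = 0, y = 1, z = 5, w = 3, v = 2, u = 1.
For the less obvious constraints — constraint 1: y + z = 6; constraint 6: w + v = 5 — and the others hold by inspection.

Satisfiable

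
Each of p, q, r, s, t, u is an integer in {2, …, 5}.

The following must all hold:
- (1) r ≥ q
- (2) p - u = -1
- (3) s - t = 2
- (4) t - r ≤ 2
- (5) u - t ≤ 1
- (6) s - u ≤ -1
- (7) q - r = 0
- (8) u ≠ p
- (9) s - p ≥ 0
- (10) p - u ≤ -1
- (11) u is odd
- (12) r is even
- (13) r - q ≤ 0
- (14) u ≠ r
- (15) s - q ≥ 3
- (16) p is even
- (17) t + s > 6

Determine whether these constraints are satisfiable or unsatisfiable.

Constraints 4, 5, 6, 13, and 15 give q − r ≥ 0, r − t ≥ -2, t − u ≥ -1, u − s ≥ 1, s − q ≥ 3.
Adding all 5 inequalities: the left sides telescope to 0, and the right sides sum to 0 + (-2) + (-1) + 1 + 3 = 1. So 0 ≥ 1, which is false.

Unsatisfiable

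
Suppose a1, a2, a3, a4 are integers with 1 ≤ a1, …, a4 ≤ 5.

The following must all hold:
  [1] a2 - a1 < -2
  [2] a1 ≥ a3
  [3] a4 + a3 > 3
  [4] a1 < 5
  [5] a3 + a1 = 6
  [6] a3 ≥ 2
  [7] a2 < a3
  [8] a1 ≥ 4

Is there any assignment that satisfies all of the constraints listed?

Satisfiable

Setting (a1, a2, a3, a4) = (4, 1, 2, 4) satisfies everything: constraint 1: a2 - a1 = -3; constraint 3: a4 + a3 = 6, and the others follow.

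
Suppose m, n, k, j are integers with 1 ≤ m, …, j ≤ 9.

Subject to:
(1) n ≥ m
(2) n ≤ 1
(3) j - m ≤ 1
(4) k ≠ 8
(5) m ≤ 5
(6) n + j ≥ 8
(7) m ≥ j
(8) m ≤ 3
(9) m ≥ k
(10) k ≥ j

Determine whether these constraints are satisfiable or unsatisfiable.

Unsatisfiable

From constraint 2: n ≤ 1. From constraints 5 and 7: j ≤ m ≤ 5. Hence n + j ≤ 6. But constraint 6 requires n + j ≥ 8, and 8 > 6. Contradiction.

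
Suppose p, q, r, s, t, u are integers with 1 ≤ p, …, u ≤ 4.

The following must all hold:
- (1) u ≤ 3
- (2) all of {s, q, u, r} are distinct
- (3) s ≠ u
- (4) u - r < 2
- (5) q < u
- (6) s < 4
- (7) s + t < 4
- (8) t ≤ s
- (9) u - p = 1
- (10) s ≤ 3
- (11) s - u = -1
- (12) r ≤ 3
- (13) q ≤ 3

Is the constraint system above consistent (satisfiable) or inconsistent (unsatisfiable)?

Unsatisfiable

Constraints 1, 10, 12, and 13 confine each of s, q, u, r to the 3 values {1, …, 3} (the domain already gives each ≥ 1).
Constraint 2 requires all 4 of them to be distinct, but only 3 values are available — impossible by the pigeonhole principle.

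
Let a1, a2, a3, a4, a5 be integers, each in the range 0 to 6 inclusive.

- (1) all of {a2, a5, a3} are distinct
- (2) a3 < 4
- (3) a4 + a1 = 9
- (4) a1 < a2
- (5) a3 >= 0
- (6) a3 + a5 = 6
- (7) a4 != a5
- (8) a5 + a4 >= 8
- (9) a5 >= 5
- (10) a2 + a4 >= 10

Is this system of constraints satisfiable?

Satisfiable

Take a1 = 3, a2 = 4, a3 = 1, a4 = 6, a5 = 5. Then constraint 3: a4 + a1 = 9; constraint 6: a3 + a5 = 6; constraint 8: a5 + a4 = 11, and every other listed constraint is also met.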